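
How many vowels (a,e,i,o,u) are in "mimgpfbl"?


Input: mimgpfbl
Checking each character:
  'm' at position 0: consonant
  'i' at position 1: vowel (running total: 1)
  'm' at position 2: consonant
  'g' at position 3: consonant
  'p' at position 4: consonant
  'f' at position 5: consonant
  'b' at position 6: consonant
  'l' at position 7: consonant
Total vowels: 1

1


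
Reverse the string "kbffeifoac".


Input: kbffeifoac
Reading characters right to left:
  Position 9: 'c'
  Position 8: 'a'
  Position 7: 'o'
  Position 6: 'f'
  Position 5: 'i'
  Position 4: 'e'
  Position 3: 'f'
  Position 2: 'f'
  Position 1: 'b'
  Position 0: 'k'
Reversed: caofieffbk

caofieffbk


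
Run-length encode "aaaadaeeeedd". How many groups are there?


Input: aaaadaeeeedd
Scanning for consecutive runs:
  Group 1: 'a' x 4 (positions 0-3)
  Group 2: 'd' x 1 (positions 4-4)
  Group 3: 'a' x 1 (positions 5-5)
  Group 4: 'e' x 4 (positions 6-9)
  Group 5: 'd' x 2 (positions 10-11)
Total groups: 5

5


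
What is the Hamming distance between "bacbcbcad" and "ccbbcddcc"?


Comparing "bacbcbcad" and "ccbbcddcc" position by position:
  Position 0: 'b' vs 'c' => differ
  Position 1: 'a' vs 'c' => differ
  Position 2: 'c' vs 'b' => differ
  Position 3: 'b' vs 'b' => same
  Position 4: 'c' vs 'c' => same
  Position 5: 'b' vs 'd' => differ
  Position 6: 'c' vs 'd' => differ
  Position 7: 'a' vs 'c' => differ
  Position 8: 'd' vs 'c' => differ
Total differences (Hamming distance): 7

7


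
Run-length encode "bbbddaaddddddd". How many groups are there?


Input: bbbddaaddddddd
Scanning for consecutive runs:
  Group 1: 'b' x 3 (positions 0-2)
  Group 2: 'd' x 2 (positions 3-4)
  Group 3: 'a' x 2 (positions 5-6)
  Group 4: 'd' x 7 (positions 7-13)
Total groups: 4

4


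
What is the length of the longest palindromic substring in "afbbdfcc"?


Input: "afbbdfcc"
Checking substrings for palindromes:
  [2:4] "bb" (len 2) => palindrome
  [6:8] "cc" (len 2) => palindrome
Longest palindromic substring: "bb" with length 2

2


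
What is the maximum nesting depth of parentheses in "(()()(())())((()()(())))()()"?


Input: "(()()(())())((()()(())))()()"
Tracking depth:
  Position 0 '(': depth becomes 1
  Position 1 '(': depth becomes 2
  Position 2 ')': depth becomes 1
  Position 3 '(': depth becomes 2
  Position 4 ')': depth becomes 1
  Position 5 '(': depth becomes 2
  Position 6 '(': depth becomes 3
  Position 7 ')': depth becomes 2
  Position 8 ')': depth becomes 1
  Position 9 '(': depth becomes 2
  Position 10 ')': depth becomes 1
  Position 11 ')': depth becomes 0
  Position 12 '(': depth becomes 1
  Position 13 '(': depth becomes 2
  Position 14 '(': depth becomes 3
  Position 15 ')': depth becomes 2
  Position 16 '(': depth becomes 3
  Position 17 ')': depth becomes 2
  Position 18 '(': depth becomes 3
  Position 19 '(': depth becomes 4
  Position 20 ')': depth becomes 3
  Position 21 ')': depth becomes 2
  Position 22 ')': depth becomes 1
  Position 23 ')': depth becomes 0
  Position 24 '(': depth becomes 1
  Position 25 ')': depth becomes 0
  Position 26 '(': depth becomes 1
  Position 27 ')': depth becomes 0
Maximum depth reached: 4

4


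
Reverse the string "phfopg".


Input: phfopg
Reading characters right to left:
  Position 5: 'g'
  Position 4: 'p'
  Position 3: 'o'
  Position 2: 'f'
  Position 1: 'h'
  Position 0: 'p'
Reversed: gpofhp

gpofhp


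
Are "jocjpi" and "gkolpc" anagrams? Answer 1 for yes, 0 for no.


Strings: "jocjpi", "gkolpc"
Sorted first:  cijjop
Sorted second: cgklop
Differ at position 1: 'i' vs 'g' => not anagrams

0


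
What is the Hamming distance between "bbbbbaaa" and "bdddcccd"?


Comparing "bbbbbaaa" and "bdddcccd" position by position:
  Position 0: 'b' vs 'b' => same
  Position 1: 'b' vs 'd' => differ
  Position 2: 'b' vs 'd' => differ
  Position 3: 'b' vs 'd' => differ
  Position 4: 'b' vs 'c' => differ
  Position 5: 'a' vs 'c' => differ
  Position 6: 'a' vs 'c' => differ
  Position 7: 'a' vs 'd' => differ
Total differences (Hamming distance): 7

7


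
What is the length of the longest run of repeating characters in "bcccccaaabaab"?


Input: "bcccccaaabaab"
Scanning for longest run:
  Position 1 ('c'): new char, reset run to 1
  Position 2 ('c'): continues run of 'c', length=2
  Position 3 ('c'): continues run of 'c', length=3
  Position 4 ('c'): continues run of 'c', length=4
  Position 5 ('c'): continues run of 'c', length=5
  Position 6 ('a'): new char, reset run to 1
  Position 7 ('a'): continues run of 'a', length=2
  Position 8 ('a'): continues run of 'a', length=3
  Position 9 ('b'): new char, reset run to 1
  Position 10 ('a'): new char, reset run to 1
  Position 11 ('a'): continues run of 'a', length=2
  Position 12 ('b'): new char, reset run to 1
Longest run: 'c' with length 5

5


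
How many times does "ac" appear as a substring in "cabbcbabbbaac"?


Searching for "ac" in "cabbcbabbbaac"
Scanning each position:
  Position 0: "ca" => no
  Position 1: "ab" => no
  Position 2: "bb" => no
  Position 3: "bc" => no
  Position 4: "cb" => no
  Position 5: "ba" => no
  Position 6: "ab" => no
  Position 7: "bb" => no
  Position 8: "bb" => no
  Position 9: "ba" => no
  Position 10: "aa" => no
  Position 11: "ac" => MATCH
Total occurrences: 1

1


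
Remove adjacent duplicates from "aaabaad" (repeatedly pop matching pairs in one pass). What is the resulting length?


Input: aaabaad
Stack-based adjacent duplicate removal:
  Read 'a': push. Stack: a
  Read 'a': matches stack top 'a' => pop. Stack: (empty)
  Read 'a': push. Stack: a
  Read 'b': push. Stack: ab
  Read 'a': push. Stack: aba
  Read 'a': matches stack top 'a' => pop. Stack: ab
  Read 'd': push. Stack: abd
Final stack: "abd" (length 3)

3


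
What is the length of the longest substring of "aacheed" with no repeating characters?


Input: "aacheed"
Sliding window (track last position of each char):
  Position 0 ('a'): window [0,0] length 1 -- new best
  Position 1 ('a'): repeat (last at 0), move window start to 1
  Position 1 ('a'): window [1,1] length 1
  Position 2 ('c'): window [1,2] length 2 -- new best
  Position 3 ('h'): window [1,3] length 3 -- new best
  Position 4 ('e'): window [1,4] length 4 -- new best
  Position 5 ('e'): repeat (last at 4), move window start to 5
  Position 5 ('e'): window [5,5] length 1
  Position 6 ('d'): window [5,6] length 2
Longest substring with no repeats: "ache" with length 4

4


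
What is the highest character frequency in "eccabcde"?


Input: eccabcde
Character counts:
  'a': 1
  'b': 1
  'c': 3
  'd': 1
  'e': 2
Maximum frequency: 3

3


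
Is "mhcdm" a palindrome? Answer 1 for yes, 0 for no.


Input: mhcdm
Reversed: mdchm
  Compare pos 0 ('m') with pos 4 ('m'): match
  Compare pos 1 ('h') with pos 3 ('d'): MISMATCH
Result: not a palindrome

0


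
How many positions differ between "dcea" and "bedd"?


Comparing "dcea" and "bedd" position by position:
  Position 0: 'd' vs 'b' => DIFFER
  Position 1: 'c' vs 'e' => DIFFER
  Position 2: 'e' vs 'd' => DIFFER
  Position 3: 'a' vs 'd' => DIFFER
Positions that differ: 4

4


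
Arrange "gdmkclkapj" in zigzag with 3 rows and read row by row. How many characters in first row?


Zigzag "gdmkclkapj" into 3 rows:
Placing characters:
  'g' => row 0
  'd' => row 1
  'm' => row 2
  'k' => row 1
  'c' => row 0
  'l' => row 1
  'k' => row 2
  'a' => row 1
  'p' => row 0
  'j' => row 1
Rows:
  Row 0: "gcp"
  Row 1: "dklaj"
  Row 2: "mk"
First row length: 3

3


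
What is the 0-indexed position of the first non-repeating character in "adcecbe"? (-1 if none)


Input: adcecbe
Character frequencies:
  'a': 1
  'b': 1
  'c': 2
  'd': 1
  'e': 2
Scanning left to right for freq == 1:
  Position 0 ('a'): unique! => answer = 0

0


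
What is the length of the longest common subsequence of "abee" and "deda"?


LCS of "abee" and "deda"
DP table:
           d    e    d    a
      0    0    0    0    0
  a   0    0    0    0    1
  b   0    0    0    0    1
  e   0    0    1    1    1
  e   0    0    1    1    1
LCS length = dp[4][4] = 1

1


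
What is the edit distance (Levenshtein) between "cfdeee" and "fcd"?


Computing edit distance: "cfdeee" -> "fcd"
DP table:
           f    c    d
      0    1    2    3
  c   1    1    1    2
  f   2    1    2    2
  d   3    2    2    2
  e   4    3    3    3
  e   5    4    4    4
  e   6    5    5    5
Edit distance = dp[6][3] = 5

5


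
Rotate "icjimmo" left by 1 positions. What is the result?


Input: "icjimmo", rotate left by 1
First 1 characters: "i"
Remaining characters: "cjimmo"
Concatenate remaining + first: "cjimmo" + "i" = "cjimmoi"

cjimmoi


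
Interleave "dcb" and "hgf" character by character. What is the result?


Interleaving "dcb" and "hgf":
  Position 0: 'd' from first, 'h' from second => "dh"
  Position 1: 'c' from first, 'g' from second => "cg"
  Position 2: 'b' from first, 'f' from second => "bf"
Result: dhcgbf

dhcgbf


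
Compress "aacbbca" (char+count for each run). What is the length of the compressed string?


Input: aacbbca
Runs:
  'a' x 2 => "a2"
  'c' x 1 => "c1"
  'b' x 2 => "b2"
  'c' x 1 => "c1"
  'a' x 1 => "a1"
Compressed: "a2c1b2c1a1"
Compressed length: 10

10


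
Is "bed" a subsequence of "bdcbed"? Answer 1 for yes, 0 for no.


Check if "bed" is a subsequence of "bdcbed"
Greedy scan:
  Position 0 ('b'): matches sub[0] = 'b'
  Position 1 ('d'): no match needed
  Position 2 ('c'): no match needed
  Position 3 ('b'): no match needed
  Position 4 ('e'): matches sub[1] = 'e'
  Position 5 ('d'): matches sub[2] = 'd'
All 3 characters matched => is a subsequence

1


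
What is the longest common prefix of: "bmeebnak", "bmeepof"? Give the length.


Words: bmeebnak, bmeepof
  Position 0: all 'b' => match
  Position 1: all 'm' => match
  Position 2: all 'e' => match
  Position 3: all 'e' => match
  Position 4: ('b', 'p') => mismatch, stop
LCP = "bmee" (length 4)

4


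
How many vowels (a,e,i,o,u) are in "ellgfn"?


Input: ellgfn
Checking each character:
  'e' at position 0: vowel (running total: 1)
  'l' at position 1: consonant
  'l' at position 2: consonant
  'g' at position 3: consonant
  'f' at position 4: consonant
  'n' at position 5: consonant
Total vowels: 1

1


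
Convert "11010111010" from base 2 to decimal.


Input: "11010111010" in base 2
Positional expansion:
  Digit '1' (value 1) x 2^10 = 1024
  Digit '1' (value 1) x 2^9 = 512
  Digit '0' (value 0) x 2^8 = 0
  Digit '1' (value 1) x 2^7 = 128
  Digit '0' (value 0) x 2^6 = 0
  Digit '1' (value 1) x 2^5 = 32
  Digit '1' (value 1) x 2^4 = 16
  Digit '1' (value 1) x 2^3 = 8
  Digit '0' (value 0) x 2^2 = 0
  Digit '1' (value 1) x 2^1 = 2
  Digit '0' (value 0) x 2^0 = 0
Sum = 1722

1722


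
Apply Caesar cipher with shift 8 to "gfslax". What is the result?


Caesar cipher: shift "gfslax" by 8
  'g' (pos 6) + 8 = pos 14 = 'o'
  'f' (pos 5) + 8 = pos 13 = 'n'
  's' (pos 18) + 8 = pos 0 = 'a'
  'l' (pos 11) + 8 = pos 19 = 't'
  'a' (pos 0) + 8 = pos 8 = 'i'
  'x' (pos 23) + 8 = pos 5 = 'f'
Result: onatif

onatif


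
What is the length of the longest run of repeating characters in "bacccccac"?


Input: "bacccccac"
Scanning for longest run:
  Position 1 ('a'): new char, reset run to 1
  Position 2 ('c'): new char, reset run to 1
  Position 3 ('c'): continues run of 'c', length=2
  Position 4 ('c'): continues run of 'c', length=3
  Position 5 ('c'): continues run of 'c', length=4
  Position 6 ('c'): continues run of 'c', length=5
  Position 7 ('a'): new char, reset run to 1
  Position 8 ('c'): new char, reset run to 1
Longest run: 'c' with length 5

5


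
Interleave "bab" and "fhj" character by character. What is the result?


Interleaving "bab" and "fhj":
  Position 0: 'b' from first, 'f' from second => "bf"
  Position 1: 'a' from first, 'h' from second => "ah"
  Position 2: 'b' from first, 'j' from second => "bj"
Result: bfahbj

bfahbj


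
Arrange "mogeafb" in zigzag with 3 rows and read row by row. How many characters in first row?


Zigzag "mogeafb" into 3 rows:
Placing characters:
  'm' => row 0
  'o' => row 1
  'g' => row 2
  'e' => row 1
  'a' => row 0
  'f' => row 1
  'b' => row 2
Rows:
  Row 0: "ma"
  Row 1: "oef"
  Row 2: "gb"
First row length: 2

2


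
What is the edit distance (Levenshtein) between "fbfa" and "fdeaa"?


Computing edit distance: "fbfa" -> "fdeaa"
DP table:
           f    d    e    a    a
      0    1    2    3    4    5
  f   1    0    1    2    3    4
  b   2    1    1    2    3    4
  f   3    2    2    2    3    4
  a   4    3    3    3    2    3
Edit distance = dp[4][5] = 3

3


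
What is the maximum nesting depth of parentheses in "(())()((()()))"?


Input: "(())()((()()))"
Tracking depth:
  Position 0 '(': depth becomes 1
  Position 1 '(': depth becomes 2
  Position 2 ')': depth becomes 1
  Position 3 ')': depth becomes 0
  Position 4 '(': depth becomes 1
  Position 5 ')': depth becomes 0
  Position 6 '(': depth becomes 1
  Position 7 '(': depth becomes 2
  Position 8 '(': depth becomes 3
  Position 9 ')': depth becomes 2
  Position 10 '(': depth becomes 3
  Position 11 ')': depth becomes 2
  Position 12 ')': depth becomes 1
  Position 13 ')': depth becomes 0
Maximum depth reached: 3

3


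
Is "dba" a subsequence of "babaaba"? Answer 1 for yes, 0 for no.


Check if "dba" is a subsequence of "babaaba"
Greedy scan:
  Position 0 ('b'): no match needed
  Position 1 ('a'): no match needed
  Position 2 ('b'): no match needed
  Position 3 ('a'): no match needed
  Position 4 ('a'): no match needed
  Position 5 ('b'): no match needed
  Position 6 ('a'): no match needed
Only matched 0/3 characters => not a subsequence

0


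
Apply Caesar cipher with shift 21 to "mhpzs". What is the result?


Caesar cipher: shift "mhpzs" by 21
  'm' (pos 12) + 21 = pos 7 = 'h'
  'h' (pos 7) + 21 = pos 2 = 'c'
  'p' (pos 15) + 21 = pos 10 = 'k'
  'z' (pos 25) + 21 = pos 20 = 'u'
  's' (pos 18) + 21 = pos 13 = 'n'
Result: hckun

hckun


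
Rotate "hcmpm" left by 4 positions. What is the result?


Input: "hcmpm", rotate left by 4
First 4 characters: "hcmp"
Remaining characters: "m"
Concatenate remaining + first: "m" + "hcmp" = "mhcmp"

mhcmp


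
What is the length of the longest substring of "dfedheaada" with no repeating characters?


Input: "dfedheaada"
Sliding window (track last position of each char):
  Position 0 ('d'): window [0,0] length 1 -- new best
  Position 1 ('f'): window [0,1] length 2 -- new best
  Position 2 ('e'): window [0,2] length 3 -- new best
  Position 3 ('d'): repeat (last at 0), move window start to 1
  Position 3 ('d'): window [1,3] length 3
  Position 4 ('h'): window [1,4] length 4 -- new best
  Position 5 ('e'): repeat (last at 2), move window start to 3
  Position 5 ('e'): window [3,5] length 3
  Position 6 ('a'): window [3,6] length 4
  Position 7 ('a'): repeat (last at 6), move window start to 7
  Position 7 ('a'): window [7,7] length 1
  Position 8 ('d'): window [7,8] length 2
  Position 9 ('a'): repeat (last at 7), move window start to 8
  Position 9 ('a'): window [8,9] length 2
Longest substring with no repeats: "fedh" with length 4

4


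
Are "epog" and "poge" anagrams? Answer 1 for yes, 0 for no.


Strings: "epog", "poge"
Sorted first:  egop
Sorted second: egop
Sorted forms match => anagrams

1


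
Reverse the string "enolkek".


Input: enolkek
Reading characters right to left:
  Position 6: 'k'
  Position 5: 'e'
  Position 4: 'k'
  Position 3: 'l'
  Position 2: 'o'
  Position 1: 'n'
  Position 0: 'e'
Reversed: keklone

keklone


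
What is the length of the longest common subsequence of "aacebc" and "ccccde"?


LCS of "aacebc" and "ccccde"
DP table:
           c    c    c    c    d    e
      0    0    0    0    0    0    0
  a   0    0    0    0    0    0    0
  a   0    0    0    0    0    0    0
  c   0    1    1    1    1    1    1
  e   0    1    1    1    1    1    2
  b   0    1    1    1    1    1    2
  c   0    1    2    2    2    2    2
LCS length = dp[6][6] = 2

2


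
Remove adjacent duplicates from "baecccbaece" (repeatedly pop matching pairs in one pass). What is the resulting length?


Input: baecccbaece
Stack-based adjacent duplicate removal:
  Read 'b': push. Stack: b
  Read 'a': push. Stack: ba
  Read 'e': push. Stack: bae
  Read 'c': push. Stack: baec
  Read 'c': matches stack top 'c' => pop. Stack: bae
  Read 'c': push. Stack: baec
  Read 'b': push. Stack: baecb
  Read 'a': push. Stack: baecba
  Read 'e': push. Stack: baecbae
  Read 'c': push. Stack: baecbaec
  Read 'e': push. Stack: baecbaece
Final stack: "baecbaece" (length 9)

9


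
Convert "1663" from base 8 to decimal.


Input: "1663" in base 8
Positional expansion:
  Digit '1' (value 1) x 8^3 = 512
  Digit '6' (value 6) x 8^2 = 384
  Digit '6' (value 6) x 8^1 = 48
  Digit '3' (value 3) x 8^0 = 3
Sum = 947

947


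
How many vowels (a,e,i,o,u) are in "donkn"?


Input: donkn
Checking each character:
  'd' at position 0: consonant
  'o' at position 1: vowel (running total: 1)
  'n' at position 2: consonant
  'k' at position 3: consonant
  'n' at position 4: consonant
Total vowels: 1

1


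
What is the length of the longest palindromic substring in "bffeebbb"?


Input: "bffeebbb"
Checking substrings for palindromes:
  [5:8] "bbb" (len 3) => palindrome
  [1:3] "ff" (len 2) => palindrome
  [3:5] "ee" (len 2) => palindrome
  [5:7] "bb" (len 2) => palindrome
  [6:8] "bb" (len 2) => palindrome
Longest palindromic substring: "bbb" with length 3

3


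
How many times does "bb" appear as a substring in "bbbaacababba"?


Searching for "bb" in "bbbaacababba"
Scanning each position:
  Position 0: "bb" => MATCH
  Position 1: "bb" => MATCH
  Position 2: "ba" => no
  Position 3: "aa" => no
  Position 4: "ac" => no
  Position 5: "ca" => no
  Position 6: "ab" => no
  Position 7: "ba" => no
  Position 8: "ab" => no
  Position 9: "bb" => MATCH
  Position 10: "ba" => no
Total occurrences: 3

3


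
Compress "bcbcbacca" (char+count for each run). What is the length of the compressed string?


Input: bcbcbacca
Runs:
  'b' x 1 => "b1"
  'c' x 1 => "c1"
  'b' x 1 => "b1"
  'c' x 1 => "c1"
  'b' x 1 => "b1"
  'a' x 1 => "a1"
  'c' x 2 => "c2"
  'a' x 1 => "a1"
Compressed: "b1c1b1c1b1a1c2a1"
Compressed length: 16

16


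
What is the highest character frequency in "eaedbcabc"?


Input: eaedbcabc
Character counts:
  'a': 2
  'b': 2
  'c': 2
  'd': 1
  'e': 2
Maximum frequency: 2

2


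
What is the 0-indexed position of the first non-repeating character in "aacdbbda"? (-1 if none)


Input: aacdbbda
Character frequencies:
  'a': 3
  'b': 2
  'c': 1
  'd': 2
Scanning left to right for freq == 1:
  Position 0 ('a'): freq=3, skip
  Position 1 ('a'): freq=3, skip
  Position 2 ('c'): unique! => answer = 2

2


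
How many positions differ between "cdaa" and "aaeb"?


Comparing "cdaa" and "aaeb" position by position:
  Position 0: 'c' vs 'a' => DIFFER
  Position 1: 'd' vs 'a' => DIFFER
  Position 2: 'a' vs 'e' => DIFFER
  Position 3: 'a' vs 'b' => DIFFER
Positions that differ: 4

4


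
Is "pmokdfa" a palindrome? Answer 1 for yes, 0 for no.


Input: pmokdfa
Reversed: afdkomp
  Compare pos 0 ('p') with pos 6 ('a'): MISMATCH
  Compare pos 1 ('m') with pos 5 ('f'): MISMATCH
  Compare pos 2 ('o') with pos 4 ('d'): MISMATCH
Result: not a palindrome

0


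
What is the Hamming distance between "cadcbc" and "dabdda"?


Comparing "cadcbc" and "dabdda" position by position:
  Position 0: 'c' vs 'd' => differ
  Position 1: 'a' vs 'a' => same
  Position 2: 'd' vs 'b' => differ
  Position 3: 'c' vs 'd' => differ
  Position 4: 'b' vs 'd' => differ
  Position 5: 'c' vs 'a' => differ
Total differences (Hamming distance): 5

5


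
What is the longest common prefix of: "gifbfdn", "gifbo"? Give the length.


Words: gifbfdn, gifbo
  Position 0: all 'g' => match
  Position 1: all 'i' => match
  Position 2: all 'f' => match
  Position 3: all 'b' => match
  Position 4: ('f', 'o') => mismatch, stop
LCP = "gifb" (length 4)

4


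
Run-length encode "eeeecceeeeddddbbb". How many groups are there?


Input: eeeecceeeeddddbbb
Scanning for consecutive runs:
  Group 1: 'e' x 4 (positions 0-3)
  Group 2: 'c' x 2 (positions 4-5)
  Group 3: 'e' x 4 (positions 6-9)
  Group 4: 'd' x 4 (positions 10-13)
  Group 5: 'b' x 3 (positions 14-16)
Total groups: 5

5


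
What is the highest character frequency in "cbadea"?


Input: cbadea
Character counts:
  'a': 2
  'b': 1
  'c': 1
  'd': 1
  'e': 1
Maximum frequency: 2

2


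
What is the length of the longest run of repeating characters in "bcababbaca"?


Input: "bcababbaca"
Scanning for longest run:
  Position 1 ('c'): new char, reset run to 1
  Position 2 ('a'): new char, reset run to 1
  Position 3 ('b'): new char, reset run to 1
  Position 4 ('a'): new char, reset run to 1
  Position 5 ('b'): new char, reset run to 1
  Position 6 ('b'): continues run of 'b', length=2
  Position 7 ('a'): new char, reset run to 1
  Position 8 ('c'): new char, reset run to 1
  Position 9 ('a'): new char, reset run to 1
Longest run: 'b' with length 2

2


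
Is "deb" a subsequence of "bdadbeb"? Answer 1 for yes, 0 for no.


Check if "deb" is a subsequence of "bdadbeb"
Greedy scan:
  Position 0 ('b'): no match needed
  Position 1 ('d'): matches sub[0] = 'd'
  Position 2 ('a'): no match needed
  Position 3 ('d'): no match needed
  Position 4 ('b'): no match needed
  Position 5 ('e'): matches sub[1] = 'e'
  Position 6 ('b'): matches sub[2] = 'b'
All 3 characters matched => is a subsequence

1


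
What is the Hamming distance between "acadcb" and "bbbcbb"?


Comparing "acadcb" and "bbbcbb" position by position:
  Position 0: 'a' vs 'b' => differ
  Position 1: 'c' vs 'b' => differ
  Position 2: 'a' vs 'b' => differ
  Position 3: 'd' vs 'c' => differ
  Position 4: 'c' vs 'b' => differ
  Position 5: 'b' vs 'b' => same
Total differences (Hamming distance): 5

5


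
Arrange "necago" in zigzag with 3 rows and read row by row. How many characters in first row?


Zigzag "necago" into 3 rows:
Placing characters:
  'n' => row 0
  'e' => row 1
  'c' => row 2
  'a' => row 1
  'g' => row 0
  'o' => row 1
Rows:
  Row 0: "ng"
  Row 1: "eao"
  Row 2: "c"
First row length: 2

2


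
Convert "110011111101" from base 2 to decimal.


Input: "110011111101" in base 2
Positional expansion:
  Digit '1' (value 1) x 2^11 = 2048
  Digit '1' (value 1) x 2^10 = 1024
  Digit '0' (value 0) x 2^9 = 0
  Digit '0' (value 0) x 2^8 = 0
  Digit '1' (value 1) x 2^7 = 128
  Digit '1' (value 1) x 2^6 = 64
  Digit '1' (value 1) x 2^5 = 32
  Digit '1' (value 1) x 2^4 = 16
  Digit '1' (value 1) x 2^3 = 8
  Digit '1' (value 1) x 2^2 = 4
  Digit '0' (value 0) x 2^1 = 0
  Digit '1' (value 1) x 2^0 = 1
Sum = 3325

3325


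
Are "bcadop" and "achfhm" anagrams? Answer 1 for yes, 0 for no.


Strings: "bcadop", "achfhm"
Sorted first:  abcdop
Sorted second: acfhhm
Differ at position 1: 'b' vs 'c' => not anagrams

0


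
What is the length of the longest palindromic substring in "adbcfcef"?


Input: "adbcfcef"
Checking substrings for palindromes:
  [3:6] "cfc" (len 3) => palindrome
Longest palindromic substring: "cfc" with length 3

3


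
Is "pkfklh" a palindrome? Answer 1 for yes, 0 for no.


Input: pkfklh
Reversed: hlkfkp
  Compare pos 0 ('p') with pos 5 ('h'): MISMATCH
  Compare pos 1 ('k') with pos 4 ('l'): MISMATCH
  Compare pos 2 ('f') with pos 3 ('k'): MISMATCH
Result: not a palindrome

0


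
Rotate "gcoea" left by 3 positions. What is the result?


Input: "gcoea", rotate left by 3
First 3 characters: "gco"
Remaining characters: "ea"
Concatenate remaining + first: "ea" + "gco" = "eagco"

eagco


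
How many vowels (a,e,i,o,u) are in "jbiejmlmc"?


Input: jbiejmlmc
Checking each character:
  'j' at position 0: consonant
  'b' at position 1: consonant
  'i' at position 2: vowel (running total: 1)
  'e' at position 3: vowel (running total: 2)
  'j' at position 4: consonant
  'm' at position 5: consonant
  'l' at position 6: consonant
  'm' at position 7: consonant
  'c' at position 8: consonant
Total vowels: 2

2


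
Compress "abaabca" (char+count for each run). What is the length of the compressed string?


Input: abaabca
Runs:
  'a' x 1 => "a1"
  'b' x 1 => "b1"
  'a' x 2 => "a2"
  'b' x 1 => "b1"
  'c' x 1 => "c1"
  'a' x 1 => "a1"
Compressed: "a1b1a2b1c1a1"
Compressed length: 12

12


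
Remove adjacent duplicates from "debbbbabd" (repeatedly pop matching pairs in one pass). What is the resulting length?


Input: debbbbabd
Stack-based adjacent duplicate removal:
  Read 'd': push. Stack: d
  Read 'e': push. Stack: de
  Read 'b': push. Stack: deb
  Read 'b': matches stack top 'b' => pop. Stack: de
  Read 'b': push. Stack: deb
  Read 'b': matches stack top 'b' => pop. Stack: de
  Read 'a': push. Stack: dea
  Read 'b': push. Stack: deab
  Read 'd': push. Stack: deabd
Final stack: "deabd" (length 5)

5


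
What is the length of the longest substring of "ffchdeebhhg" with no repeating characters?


Input: "ffchdeebhhg"
Sliding window (track last position of each char):
  Position 0 ('f'): window [0,0] length 1 -- new best
  Position 1 ('f'): repeat (last at 0), move window start to 1
  Position 1 ('f'): window [1,1] length 1
  Position 2 ('c'): window [1,2] length 2 -- new best
  Position 3 ('h'): window [1,3] length 3 -- new best
  Position 4 ('d'): window [1,4] length 4 -- new best
  Position 5 ('e'): window [1,5] length 5 -- new best
  Position 6 ('e'): repeat (last at 5), move window start to 6
  Position 6 ('e'): window [6,6] length 1
  Position 7 ('b'): window [6,7] length 2
  Position 8 ('h'): window [6,8] length 3
  Position 9 ('h'): repeat (last at 8), move window start to 9
  Position 9 ('h'): window [9,9] length 1
  Position 10 ('g'): window [9,10] length 2
Longest substring with no repeats: "fchde" with length 5

5


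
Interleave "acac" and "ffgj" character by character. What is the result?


Interleaving "acac" and "ffgj":
  Position 0: 'a' from first, 'f' from second => "af"
  Position 1: 'c' from first, 'f' from second => "cf"
  Position 2: 'a' from first, 'g' from second => "ag"
  Position 3: 'c' from first, 'j' from second => "cj"
Result: afcfagcj

afcfagcj


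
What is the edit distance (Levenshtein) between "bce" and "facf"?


Computing edit distance: "bce" -> "facf"
DP table:
           f    a    c    f
      0    1    2    3    4
  b   1    1    2    3    4
  c   2    2    2    2    3
  e   3    3    3    3    3
Edit distance = dp[3][4] = 3

3


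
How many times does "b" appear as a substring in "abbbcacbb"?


Searching for "b" in "abbbcacbb"
Scanning each position:
  Position 0: "a" => no
  Position 1: "b" => MATCH
  Position 2: "b" => MATCH
  Position 3: "b" => MATCH
  Position 4: "c" => no
  Position 5: "a" => no
  Position 6: "c" => no
  Position 7: "b" => MATCH
  Position 8: "b" => MATCH
Total occurrences: 5

5


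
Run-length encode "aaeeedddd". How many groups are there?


Input: aaeeedddd
Scanning for consecutive runs:
  Group 1: 'a' x 2 (positions 0-1)
  Group 2: 'e' x 3 (positions 2-4)
  Group 3: 'd' x 4 (positions 5-8)
Total groups: 3

3


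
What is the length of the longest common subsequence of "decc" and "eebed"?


LCS of "decc" and "eebed"
DP table:
           e    e    b    e    d
      0    0    0    0    0    0
  d   0    0    0    0    0    1
  e   0    1    1    1    1    1
  c   0    1    1    1    1    1
  c   0    1    1    1    1    1
LCS length = dp[4][5] = 1

1


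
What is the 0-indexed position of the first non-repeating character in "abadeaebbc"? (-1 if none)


Input: abadeaebbc
Character frequencies:
  'a': 3
  'b': 3
  'c': 1
  'd': 1
  'e': 2
Scanning left to right for freq == 1:
  Position 0 ('a'): freq=3, skip
  Position 1 ('b'): freq=3, skip
  Position 2 ('a'): freq=3, skip
  Position 3 ('d'): unique! => answer = 3

3


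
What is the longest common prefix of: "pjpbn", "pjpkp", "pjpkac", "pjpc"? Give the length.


Words: pjpbn, pjpkp, pjpkac, pjpc
  Position 0: all 'p' => match
  Position 1: all 'j' => match
  Position 2: all 'p' => match
  Position 3: ('b', 'k', 'k', 'c') => mismatch, stop
LCP = "pjp" (length 3)

3


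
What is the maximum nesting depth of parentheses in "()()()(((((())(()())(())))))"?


Input: "()()()(((((())(()())(())))))"
Tracking depth:
  Position 0 '(': depth becomes 1
  Position 1 ')': depth becomes 0
  Position 2 '(': depth becomes 1
  Position 3 ')': depth becomes 0
  Position 4 '(': depth becomes 1
  Position 5 ')': depth becomes 0
  Position 6 '(': depth becomes 1
  Position 7 '(': depth becomes 2
  Position 8 '(': depth becomes 3
  Position 9 '(': depth becomes 4
  Position 10 '(': depth becomes 5
  Position 11 '(': depth becomes 6
  Position 12 ')': depth becomes 5
  Position 13 ')': depth becomes 4
  Position 14 '(': depth becomes 5
  Position 15 '(': depth becomes 6
  Position 16 ')': depth becomes 5
  Position 17 '(': depth becomes 6
  Position 18 ')': depth becomes 5
  Position 19 ')': depth becomes 4
  Position 20 '(': depth becomes 5
  Position 21 '(': depth becomes 6
  Position 22 ')': depth becomes 5
  Position 23 ')': depth becomes 4
  Position 24 ')': depth becomes 3
  Position 25 ')': depth becomes 2
  Position 26 ')': depth becomes 1
  Position 27 ')': depth becomes 0
Maximum depth reached: 6

6


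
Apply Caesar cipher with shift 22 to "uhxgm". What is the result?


Caesar cipher: shift "uhxgm" by 22
  'u' (pos 20) + 22 = pos 16 = 'q'
  'h' (pos 7) + 22 = pos 3 = 'd'
  'x' (pos 23) + 22 = pos 19 = 't'
  'g' (pos 6) + 22 = pos 2 = 'c'
  'm' (pos 12) + 22 = pos 8 = 'i'
Result: qdtci

qdtci


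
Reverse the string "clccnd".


Input: clccnd
Reading characters right to left:
  Position 5: 'd'
  Position 4: 'n'
  Position 3: 'c'
  Position 2: 'c'
  Position 1: 'l'
  Position 0: 'c'
Reversed: dncclc

dncclc


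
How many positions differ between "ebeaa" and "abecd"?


Comparing "ebeaa" and "abecd" position by position:
  Position 0: 'e' vs 'a' => DIFFER
  Position 1: 'b' vs 'b' => same
  Position 2: 'e' vs 'e' => same
  Position 3: 'a' vs 'c' => DIFFER
  Position 4: 'a' vs 'd' => DIFFER
Positions that differ: 3

3


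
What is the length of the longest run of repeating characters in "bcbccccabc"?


Input: "bcbccccabc"
Scanning for longest run:
  Position 1 ('c'): new char, reset run to 1
  Position 2 ('b'): new char, reset run to 1
  Position 3 ('c'): new char, reset run to 1
  Position 4 ('c'): continues run of 'c', length=2
  Position 5 ('c'): continues run of 'c', length=3
  Position 6 ('c'): continues run of 'c', length=4
  Position 7 ('a'): new char, reset run to 1
  Position 8 ('b'): new char, reset run to 1
  Position 9 ('c'): new char, reset run to 1
Longest run: 'c' with length 4

4


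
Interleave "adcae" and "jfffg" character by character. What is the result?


Interleaving "adcae" and "jfffg":
  Position 0: 'a' from first, 'j' from second => "aj"
  Position 1: 'd' from first, 'f' from second => "df"
  Position 2: 'c' from first, 'f' from second => "cf"
  Position 3: 'a' from first, 'f' from second => "af"
  Position 4: 'e' from first, 'g' from second => "eg"
Result: ajdfcfafeg

ajdfcfafeg


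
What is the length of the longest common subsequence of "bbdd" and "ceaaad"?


LCS of "bbdd" and "ceaaad"
DP table:
           c    e    a    a    a    d
      0    0    0    0    0    0    0
  b   0    0    0    0    0    0    0
  b   0    0    0    0    0    0    0
  d   0    0    0    0    0    0    1
  d   0    0    0    0    0    0    1
LCS length = dp[4][6] = 1

1


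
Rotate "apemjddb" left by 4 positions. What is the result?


Input: "apemjddb", rotate left by 4
First 4 characters: "apem"
Remaining characters: "jddb"
Concatenate remaining + first: "jddb" + "apem" = "jddbapem"

jddbapem


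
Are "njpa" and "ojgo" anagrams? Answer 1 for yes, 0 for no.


Strings: "njpa", "ojgo"
Sorted first:  ajnp
Sorted second: gjoo
Differ at position 0: 'a' vs 'g' => not anagrams

0


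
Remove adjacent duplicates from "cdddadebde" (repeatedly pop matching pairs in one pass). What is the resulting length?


Input: cdddadebde
Stack-based adjacent duplicate removal:
  Read 'c': push. Stack: c
  Read 'd': push. Stack: cd
  Read 'd': matches stack top 'd' => pop. Stack: c
  Read 'd': push. Stack: cd
  Read 'a': push. Stack: cda
  Read 'd': push. Stack: cdad
  Read 'e': push. Stack: cdade
  Read 'b': push. Stack: cdadeb
  Read 'd': push. Stack: cdadebd
  Read 'e': push. Stack: cdadebde
Final stack: "cdadebde" (length 8)

8


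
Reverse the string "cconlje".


Input: cconlje
Reading characters right to left:
  Position 6: 'e'
  Position 5: 'j'
  Position 4: 'l'
  Position 3: 'n'
  Position 2: 'o'
  Position 1: 'c'
  Position 0: 'c'
Reversed: ejlnocc

ejlnocc


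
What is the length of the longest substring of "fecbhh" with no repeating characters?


Input: "fecbhh"
Sliding window (track last position of each char):
  Position 0 ('f'): window [0,0] length 1 -- new best
  Position 1 ('e'): window [0,1] length 2 -- new best
  Position 2 ('c'): window [0,2] length 3 -- new best
  Position 3 ('b'): window [0,3] length 4 -- new best
  Position 4 ('h'): window [0,4] length 5 -- new best
  Position 5 ('h'): repeat (last at 4), move window start to 5
  Position 5 ('h'): window [5,5] length 1
Longest substring with no repeats: "fecbh" with length 5

5


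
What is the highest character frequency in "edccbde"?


Input: edccbde
Character counts:
  'b': 1
  'c': 2
  'd': 2
  'e': 2
Maximum frequency: 2

2


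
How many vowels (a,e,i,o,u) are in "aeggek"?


Input: aeggek
Checking each character:
  'a' at position 0: vowel (running total: 1)
  'e' at position 1: vowel (running total: 2)
  'g' at position 2: consonant
  'g' at position 3: consonant
  'e' at position 4: vowel (running total: 3)
  'k' at position 5: consonant
Total vowels: 3

3


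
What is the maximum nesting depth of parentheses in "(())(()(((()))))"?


Input: "(())(()(((()))))"
Tracking depth:
  Position 0 '(': depth becomes 1
  Position 1 '(': depth becomes 2
  Position 2 ')': depth becomes 1
  Position 3 ')': depth becomes 0
  Position 4 '(': depth becomes 1
  Position 5 '(': depth becomes 2
  Position 6 ')': depth becomes 1
  Position 7 '(': depth becomes 2
  Position 8 '(': depth becomes 3
  Position 9 '(': depth becomes 4
  Position 10 '(': depth becomes 5
  Position 11 ')': depth becomes 4
  Position 12 ')': depth becomes 3
  Position 13 ')': depth becomes 2
  Position 14 ')': depth becomes 1
  Position 15 ')': depth becomes 0
Maximum depth reached: 5

5


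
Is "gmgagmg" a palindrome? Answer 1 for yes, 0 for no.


Input: gmgagmg
Reversed: gmgagmg
  Compare pos 0 ('g') with pos 6 ('g'): match
  Compare pos 1 ('m') with pos 5 ('m'): match
  Compare pos 2 ('g') with pos 4 ('g'): match
Result: palindrome

1


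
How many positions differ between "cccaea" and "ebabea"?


Comparing "cccaea" and "ebabea" position by position:
  Position 0: 'c' vs 'e' => DIFFER
  Position 1: 'c' vs 'b' => DIFFER
  Position 2: 'c' vs 'a' => DIFFER
  Position 3: 'a' vs 'b' => DIFFER
  Position 4: 'e' vs 'e' => same
  Position 5: 'a' vs 'a' => same
Positions that differ: 4

4


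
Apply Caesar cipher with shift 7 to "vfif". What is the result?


Caesar cipher: shift "vfif" by 7
  'v' (pos 21) + 7 = pos 2 = 'c'
  'f' (pos 5) + 7 = pos 12 = 'm'
  'i' (pos 8) + 7 = pos 15 = 'p'
  'f' (pos 5) + 7 = pos 12 = 'm'
Result: cmpm

cmpm


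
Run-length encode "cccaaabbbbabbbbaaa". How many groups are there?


Input: cccaaabbbbabbbbaaa
Scanning for consecutive runs:
  Group 1: 'c' x 3 (positions 0-2)
  Group 2: 'a' x 3 (positions 3-5)
  Group 3: 'b' x 4 (positions 6-9)
  Group 4: 'a' x 1 (positions 10-10)
  Group 5: 'b' x 4 (positions 11-14)
  Group 6: 'a' x 3 (positions 15-17)
Total groups: 6

6


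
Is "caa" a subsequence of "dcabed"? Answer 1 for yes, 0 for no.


Check if "caa" is a subsequence of "dcabed"
Greedy scan:
  Position 0 ('d'): no match needed
  Position 1 ('c'): matches sub[0] = 'c'
  Position 2 ('a'): matches sub[1] = 'a'
  Position 3 ('b'): no match needed
  Position 4 ('e'): no match needed
  Position 5 ('d'): no match needed
Only matched 2/3 characters => not a subsequence

0


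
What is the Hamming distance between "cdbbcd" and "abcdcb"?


Comparing "cdbbcd" and "abcdcb" position by position:
  Position 0: 'c' vs 'a' => differ
  Position 1: 'd' vs 'b' => differ
  Position 2: 'b' vs 'c' => differ
  Position 3: 'b' vs 'd' => differ
  Position 4: 'c' vs 'c' => same
  Position 5: 'd' vs 'b' => differ
Total differences (Hamming distance): 5

5


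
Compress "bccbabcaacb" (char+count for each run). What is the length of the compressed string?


Input: bccbabcaacb
Runs:
  'b' x 1 => "b1"
  'c' x 2 => "c2"
  'b' x 1 => "b1"
  'a' x 1 => "a1"
  'b' x 1 => "b1"
  'c' x 1 => "c1"
  'a' x 2 => "a2"
  'c' x 1 => "c1"
  'b' x 1 => "b1"
Compressed: "b1c2b1a1b1c1a2c1b1"
Compressed length: 18

18


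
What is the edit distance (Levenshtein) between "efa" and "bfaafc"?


Computing edit distance: "efa" -> "bfaafc"
DP table:
           b    f    a    a    f    c
      0    1    2    3    4    5    6
  e   1    1    2    3    4    5    6
  f   2    2    1    2    3    4    5
  a   3    3    2    1    2    3    4
Edit distance = dp[3][6] = 4

4


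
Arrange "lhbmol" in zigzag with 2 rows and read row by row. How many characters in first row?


Zigzag "lhbmol" into 2 rows:
Placing characters:
  'l' => row 0
  'h' => row 1
  'b' => row 0
  'm' => row 1
  'o' => row 0
  'l' => row 1
Rows:
  Row 0: "lbo"
  Row 1: "hml"
First row length: 3

3


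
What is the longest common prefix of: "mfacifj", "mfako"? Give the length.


Words: mfacifj, mfako
  Position 0: all 'm' => match
  Position 1: all 'f' => match
  Position 2: all 'a' => match
  Position 3: ('c', 'k') => mismatch, stop
LCP = "mfa" (length 3)

3


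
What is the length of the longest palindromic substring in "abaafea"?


Input: "abaafea"
Checking substrings for palindromes:
  [0:3] "aba" (len 3) => palindrome
  [2:4] "aa" (len 2) => palindrome
Longest palindromic substring: "aba" with length 3

3


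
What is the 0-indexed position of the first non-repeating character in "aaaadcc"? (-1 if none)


Input: aaaadcc
Character frequencies:
  'a': 4
  'c': 2
  'd': 1
Scanning left to right for freq == 1:
  Position 0 ('a'): freq=4, skip
  Position 1 ('a'): freq=4, skip
  Position 2 ('a'): freq=4, skip
  Position 3 ('a'): freq=4, skip
  Position 4 ('d'): unique! => answer = 4

4


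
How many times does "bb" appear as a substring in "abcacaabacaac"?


Searching for "bb" in "abcacaabacaac"
Scanning each position:
  Position 0: "ab" => no
  Position 1: "bc" => no
  Position 2: "ca" => no
  Position 3: "ac" => no
  Position 4: "ca" => no
  Position 5: "aa" => no
  Position 6: "ab" => no
  Position 7: "ba" => no
  Position 8: "ac" => no
  Position 9: "ca" => no
  Position 10: "aa" => no
  Position 11: "ac" => no
Total occurrences: 0

0


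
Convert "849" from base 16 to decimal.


Input: "849" in base 16
Positional expansion:
  Digit '8' (value 8) x 16^2 = 2048
  Digit '4' (value 4) x 16^1 = 64
  Digit '9' (value 9) x 16^0 = 9
Sum = 2121

2121


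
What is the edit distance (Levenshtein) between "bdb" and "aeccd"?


Computing edit distance: "bdb" -> "aeccd"
DP table:
           a    e    c    c    d
      0    1    2    3    4    5
  b   1    1    2    3    4    5
  d   2    2    2    3    4    4
  b   3    3    3    3    4    5
Edit distance = dp[3][5] = 5

5


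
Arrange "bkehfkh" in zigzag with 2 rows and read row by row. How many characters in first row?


Zigzag "bkehfkh" into 2 rows:
Placing characters:
  'b' => row 0
  'k' => row 1
  'e' => row 0
  'h' => row 1
  'f' => row 0
  'k' => row 1
  'h' => row 0
Rows:
  Row 0: "befh"
  Row 1: "khk"
First row length: 4

4


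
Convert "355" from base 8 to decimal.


Input: "355" in base 8
Positional expansion:
  Digit '3' (value 3) x 8^2 = 192
  Digit '5' (value 5) x 8^1 = 40
  Digit '5' (value 5) x 8^0 = 5
Sum = 237

237
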